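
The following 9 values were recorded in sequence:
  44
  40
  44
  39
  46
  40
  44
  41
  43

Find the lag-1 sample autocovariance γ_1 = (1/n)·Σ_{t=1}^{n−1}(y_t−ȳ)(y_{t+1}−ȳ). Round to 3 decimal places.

-4.568

Mean ȳ = (44 + 40 + 44 + 39 + 46 + 40 + 44 + 41 + 43)/9 = 42.3333
Σ_{t=1}^{8}(y_t−ȳ)(y_{t+1}−ȳ) = -41.1111
γ_1 = -41.1111 / 9 = -4.568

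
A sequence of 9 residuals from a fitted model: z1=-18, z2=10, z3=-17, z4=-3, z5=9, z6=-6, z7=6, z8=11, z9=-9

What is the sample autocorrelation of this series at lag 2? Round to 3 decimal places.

0.045

Mean z̄ = (-18 + 10 − 17 − 3 + 9 − 6 + 6 + 11 − 9)/9 = -1.8889
Σ(z_t−z̄)(z_{t+2}−z̄) = (243.4568) + (-13.2099) + (-164.5432) + (4.5679) + (85.9012) + (-52.9877) + (-56.0988) = 47.0864
Denominator Σ(z_t−z̄)² = 1044.8889
r_2 = 47.0864 / 1044.8889 = 0.045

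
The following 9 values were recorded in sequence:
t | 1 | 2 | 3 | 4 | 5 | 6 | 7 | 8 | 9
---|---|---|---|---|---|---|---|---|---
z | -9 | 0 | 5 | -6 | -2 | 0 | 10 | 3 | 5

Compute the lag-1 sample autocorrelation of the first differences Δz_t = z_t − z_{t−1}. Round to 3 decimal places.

-0.315

First differences Δz: 9, 5, -11, 4, 2, 10, -7, 2
Mean of differences = 1.7500
Numerator Σ(Δz_t−Δz̄)(Δz_{t+1}−Δz̄) = -118.3125
Denominator Σ(Δz_t−Δz̄)² = 375.5000
r_1(Δz) = -118.3125 / 375.5000 = -0.315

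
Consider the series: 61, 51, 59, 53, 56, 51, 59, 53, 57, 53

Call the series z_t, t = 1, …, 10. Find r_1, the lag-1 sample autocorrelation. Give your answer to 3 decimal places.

Mean z̄ = (61 + 51 + 59 + 53 + 56 + 51 + 59 + 53 + 57 + 53)/10 = 55.3000
Numerator Σ_{t=1}^{9}(z_t−z̄)(z_{t+1}−z̄) = -85.7900
Denominator Σ(z_t−z̄)² = 116.1000
r_1 = -85.7900 / 116.1000 = -0.739

-0.739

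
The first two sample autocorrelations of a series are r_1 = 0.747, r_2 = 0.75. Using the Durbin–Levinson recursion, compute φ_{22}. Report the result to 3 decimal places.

φ_{22} = (r_2 − r_1²) / (1 − r_1²)
r_1² = (0.747)² = 0.558009
Numerator = 0.75 − 0.5580 = 0.1920; denominator = 1 − 0.5580 = 0.4420
φ_{22} = 0.1920 / 0.4420 = 0.434

0.434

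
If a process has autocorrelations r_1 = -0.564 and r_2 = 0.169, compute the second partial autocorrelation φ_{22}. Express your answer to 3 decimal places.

φ_{22} = (r_2 − r_1²) / (1 − r_1²)
r_1² = (-0.564)² = 0.318096
Numerator = 0.169 − 0.3181 = -0.1491; denominator = 1 − 0.3181 = 0.6819
φ_{22} = -0.1491 / 0.6819 = -0.219

-0.219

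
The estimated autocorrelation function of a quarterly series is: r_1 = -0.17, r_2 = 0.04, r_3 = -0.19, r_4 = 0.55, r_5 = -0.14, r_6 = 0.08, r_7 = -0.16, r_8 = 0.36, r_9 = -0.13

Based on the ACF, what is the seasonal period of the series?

4

The largest autocorrelation is r_4 = 0.55, with a weaker echo at lag 8 (0.36); the remaining lags stay at or below 0.08.
The dominant spike at lag 4 indicates a seasonal period of 4.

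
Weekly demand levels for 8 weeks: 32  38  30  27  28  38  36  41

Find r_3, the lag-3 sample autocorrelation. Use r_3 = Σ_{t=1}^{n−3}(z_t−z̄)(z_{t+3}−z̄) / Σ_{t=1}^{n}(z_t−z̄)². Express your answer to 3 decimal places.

Mean z̄ = (32 + 38 + 30 + 27 + 28 + 38 + 36 + 41)/8 = 33.7500
Numerator Σ_{t=1}^{5}(z_t−z̄)(z_{t+3}−z̄) = -85.4375
Denominator Σ(z_t−z̄)² = 189.5000
r_3 = -85.4375 / 189.5000 = -0.451

-0.451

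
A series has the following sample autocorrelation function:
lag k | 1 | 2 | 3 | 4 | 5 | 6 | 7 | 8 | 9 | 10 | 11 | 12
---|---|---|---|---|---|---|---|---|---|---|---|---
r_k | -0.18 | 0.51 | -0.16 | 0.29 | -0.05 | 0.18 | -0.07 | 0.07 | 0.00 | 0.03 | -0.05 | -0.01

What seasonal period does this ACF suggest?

The largest autocorrelation is r_2 = 0.51, with weaker echoes at lags 4 (0.29) and 6 (0.18); the remaining lags stay at or below 0.07.
The dominant spike at lag 2 indicates a seasonal period of 2.

2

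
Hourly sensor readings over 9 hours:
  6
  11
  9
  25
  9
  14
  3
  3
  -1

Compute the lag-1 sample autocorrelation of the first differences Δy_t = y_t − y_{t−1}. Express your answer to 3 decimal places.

First differences Δy: 5, -2, 16, -16, 5, -11, 0, -4
Mean of differences = -0.8750
Numerator Σ(Δy_t−Δȳ)(Δy_{t+1}−Δȳ) = -440.7656
Denominator Σ(Δy_t−Δȳ)² = 696.8750
r_1(Δy) = -440.7656 / 696.8750 = -0.632

-0.632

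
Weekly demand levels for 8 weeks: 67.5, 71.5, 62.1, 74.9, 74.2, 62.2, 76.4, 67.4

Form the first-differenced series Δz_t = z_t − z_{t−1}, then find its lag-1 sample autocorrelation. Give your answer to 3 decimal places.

First differences Δz: 4.0, -9.4, 12.8, -0.7, -12.0, 14.2, -9.0
Mean of differences = -0.0143
Numerator Σ(Δz_t−Δz̄)(Δz_{t+1}−Δz̄) = -456.6102
Denominator Σ(Δz_t−Δz̄)² = 695.3286
r_1(Δz) = -456.6102 / 695.3286 = -0.657

-0.657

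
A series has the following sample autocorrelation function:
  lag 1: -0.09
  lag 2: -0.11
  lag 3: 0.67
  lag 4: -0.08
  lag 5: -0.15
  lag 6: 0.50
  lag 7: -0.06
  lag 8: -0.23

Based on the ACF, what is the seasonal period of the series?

The largest autocorrelation is r_3 = 0.67, with a weaker echo at lag 6 (0.50); the remaining lags stay at or below -0.06.
The dominant spike at lag 3 indicates a seasonal period of 3.

3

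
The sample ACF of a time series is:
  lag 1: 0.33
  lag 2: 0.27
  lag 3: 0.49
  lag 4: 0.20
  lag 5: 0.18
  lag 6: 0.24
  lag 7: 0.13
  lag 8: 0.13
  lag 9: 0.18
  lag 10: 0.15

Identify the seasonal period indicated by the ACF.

3

The largest autocorrelation is r_3 = 0.49; the remaining lags stay at or below 0.33. The elevated value at lag 1 (0.33), dropping to 0.27 at lag 2, reflects decaying short-term dependence rather than seasonality.
The dominant spike at lag 3 indicates a seasonal period of 3.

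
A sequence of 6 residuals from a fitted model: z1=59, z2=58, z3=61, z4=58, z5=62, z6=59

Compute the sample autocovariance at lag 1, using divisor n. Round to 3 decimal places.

-1.458

Mean z̄ = (59 + 58 + 61 + 58 + 62 + 59)/6 = 59.5000
Deviations: -0.5000, -1.5000, 1.5000, -1.5000, 2.5000, -0.5000
Σ_{t=1}^{5}(z_t−z̄)(z_{t+1}−z̄) = -8.7500
γ_1 = -8.7500 / 6 = -1.458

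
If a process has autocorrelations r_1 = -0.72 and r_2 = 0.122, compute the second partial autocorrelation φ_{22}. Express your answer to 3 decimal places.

-0.823

φ_{22} = (r_2 − r_1²) / (1 − r_1²)
r_1² = (-0.72)² = 0.5184
Numerator = 0.122 − 0.5184 = -0.3964; denominator = 1 − 0.5184 = 0.4816
φ_{22} = -0.3964 / 0.4816 = -0.823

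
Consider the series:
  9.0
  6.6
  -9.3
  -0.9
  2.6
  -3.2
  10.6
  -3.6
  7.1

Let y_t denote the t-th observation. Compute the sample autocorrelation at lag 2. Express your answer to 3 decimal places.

-0.014

Mean ȳ = (9.0 + 6.6 − 9.3 − 0.9 + 2.6 − 3.2 + 10.6 − 3.6 + 7.1)/9 = 2.1000
Σ(y_t−ȳ)(y_{t+2}−ȳ) = (-78.6600) + (-13.5000) + (-5.7000) + (15.9000) + (4.2500) + (30.2100) + (42.5000) = -5.0000
Denominator Σ(y_t−ȳ)² = 364.9000
r_2 = -5.0000 / 364.9000 = -0.014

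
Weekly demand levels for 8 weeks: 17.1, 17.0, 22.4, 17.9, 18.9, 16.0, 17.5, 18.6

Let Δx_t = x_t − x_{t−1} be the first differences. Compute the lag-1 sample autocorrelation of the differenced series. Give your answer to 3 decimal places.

First differences Δx: -0.1, 5.4, -4.5, 1.0, -2.9, 1.5, 1.1
Mean of differences = 0.2143
Numerator Σ(Δx_t−Δx̄)(Δx_{t+1}−Δx̄) = -35.0931
Denominator Σ(Δx_t−Δx̄)² = 61.9686
r_1(Δx) = -35.0931 / 61.9686 = -0.566

-0.566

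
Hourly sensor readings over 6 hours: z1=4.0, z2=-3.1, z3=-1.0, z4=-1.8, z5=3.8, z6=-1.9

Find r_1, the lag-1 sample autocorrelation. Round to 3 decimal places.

Mean z̄ = (4.0 − 3.1 − 1.0 − 1.8 + 3.8 − 1.9)/6 = 0.0000
Numerator Σ_{t=1}^{5}(z_t−z̄)(z_{t+1}−z̄) = -21.5600
Denominator Σ(z_t−z̄)² = 47.9000
r_1 = -21.5600 / 47.9000 = -0.450

-0.450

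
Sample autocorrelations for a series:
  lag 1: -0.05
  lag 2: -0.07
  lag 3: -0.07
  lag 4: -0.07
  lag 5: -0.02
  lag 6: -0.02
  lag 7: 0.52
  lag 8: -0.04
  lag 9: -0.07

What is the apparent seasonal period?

7

The largest autocorrelation is r_7 = 0.52; the remaining lags stay at or below -0.02.
The dominant spike at lag 7 indicates a seasonal period of 7.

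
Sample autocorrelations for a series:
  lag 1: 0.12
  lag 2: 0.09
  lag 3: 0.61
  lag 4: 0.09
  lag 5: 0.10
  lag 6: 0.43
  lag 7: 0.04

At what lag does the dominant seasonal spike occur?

3

The largest autocorrelation is r_3 = 0.61, with a weaker echo at lag 6 (0.43); the remaining lags stay at or below 0.12.
The dominant spike at lag 3 indicates a seasonal period of 3.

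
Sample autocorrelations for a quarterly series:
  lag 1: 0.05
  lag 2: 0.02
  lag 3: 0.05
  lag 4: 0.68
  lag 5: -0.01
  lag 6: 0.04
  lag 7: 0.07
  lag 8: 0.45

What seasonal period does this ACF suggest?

The largest autocorrelation is r_4 = 0.68, with a weaker echo at lag 8 (0.45); the remaining lags stay at or below 0.07.
The dominant spike at lag 4 indicates a seasonal period of 4.

4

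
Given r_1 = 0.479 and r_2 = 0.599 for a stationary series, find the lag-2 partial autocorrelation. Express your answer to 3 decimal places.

φ_{22} = (r_2 − r_1²) / (1 − r_1²)
r_1² = (0.479)² = 0.229441
Numerator = 0.599 − 0.2294 = 0.3696; denominator = 1 − 0.2294 = 0.7706
φ_{22} = 0.3696 / 0.7706 = 0.480

0.480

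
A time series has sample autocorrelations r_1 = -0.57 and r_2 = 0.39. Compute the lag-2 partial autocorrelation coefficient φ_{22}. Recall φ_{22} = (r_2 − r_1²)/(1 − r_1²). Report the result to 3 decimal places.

0.096

φ_{22} = (r_2 − r_1²) / (1 − r_1²)
r_1² = (-0.57)² = 0.3249
Numerator = 0.39 − 0.3249 = 0.0651; denominator = 1 − 0.3249 = 0.6751
φ_{22} = 0.0651 / 0.6751 = 0.096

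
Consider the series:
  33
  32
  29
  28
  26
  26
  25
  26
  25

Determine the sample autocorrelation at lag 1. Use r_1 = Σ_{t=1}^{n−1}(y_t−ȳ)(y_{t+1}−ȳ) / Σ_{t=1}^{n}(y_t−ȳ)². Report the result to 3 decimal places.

Mean ȳ = (33 + 32 + 29 + 28 + 26 + 26 + 25 + 26 + 25)/9 = 27.7778
Numerator Σ_{t=1}^{8}(y_t−ȳ)(y_{t+1}−ȳ) = 45.0617
Denominator Σ(y_t−ȳ)² = 71.5556
r_1 = 45.0617 / 71.5556 = 0.630

0.630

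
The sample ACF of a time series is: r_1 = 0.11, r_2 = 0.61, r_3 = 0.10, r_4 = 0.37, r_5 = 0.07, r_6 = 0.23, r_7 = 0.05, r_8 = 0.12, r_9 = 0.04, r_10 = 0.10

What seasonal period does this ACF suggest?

2

The largest autocorrelation is r_2 = 0.61, with weaker echoes at lags 4 (0.37) and 6 (0.23); the remaining lags stay at or below 0.12.
The dominant spike at lag 2 indicates a seasonal period of 2.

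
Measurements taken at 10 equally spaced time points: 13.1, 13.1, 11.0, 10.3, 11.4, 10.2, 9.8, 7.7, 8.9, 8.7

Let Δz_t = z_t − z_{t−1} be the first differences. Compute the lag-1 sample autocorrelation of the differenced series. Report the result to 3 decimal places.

-0.380

First differences Δz: 0.0, -2.1, -0.7, 1.1, -1.2, -0.4, -2.1, 1.2, -0.2
Mean of differences = -0.4889
Numerator Σ(Δz_t−Δz̄)(Δz_{t+1}−Δz̄) = -4.3523
Denominator Σ(Δz_t−Δz̄)² = 11.4489
r_1(Δz) = -4.3523 / 11.4489 = -0.380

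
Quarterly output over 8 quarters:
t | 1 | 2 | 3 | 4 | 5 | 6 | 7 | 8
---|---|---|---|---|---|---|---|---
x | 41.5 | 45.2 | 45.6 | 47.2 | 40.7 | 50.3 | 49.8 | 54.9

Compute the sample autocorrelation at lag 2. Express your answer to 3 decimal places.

Mean x̄ = (41.5 + 45.2 + 45.6 + 47.2 + 40.7 + 50.3 + 49.8 + 54.9)/8 = 46.9000
Deviations from mean: -5.4000, -1.7000, -1.3000, 0.3000, -6.2000, 3.4000, 2.9000, 8.0000
Numerator Σ_{t=1}^{6}(x_t−x̄)(x_{t+2}−x̄) = 24.8100
Denominator Σ(x_t−x̄)² = 156.2400
r_2 = 24.8100 / 156.2400 = 0.159

0.159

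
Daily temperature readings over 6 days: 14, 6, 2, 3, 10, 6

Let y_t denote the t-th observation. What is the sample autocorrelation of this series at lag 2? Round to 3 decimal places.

-0.432

Mean ȳ = (14 + 6 + 2 + 3 + 10 + 6)/6 = 6.8333
Numerator Σ_{t=1}^{4}(y_t−ȳ)(y_{t+2}−ȳ) = -43.5556
Denominator Σ(y_t−ȳ)² = 100.8333
r_2 = -43.5556 / 100.8333 = -0.432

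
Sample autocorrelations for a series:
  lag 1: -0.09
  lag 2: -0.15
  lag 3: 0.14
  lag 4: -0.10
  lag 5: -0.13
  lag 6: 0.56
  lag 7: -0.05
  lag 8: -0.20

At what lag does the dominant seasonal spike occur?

6

The largest autocorrelation is r_6 = 0.56; the remaining lags stay at or below 0.14.
The dominant spike at lag 6 indicates a seasonal period of 6.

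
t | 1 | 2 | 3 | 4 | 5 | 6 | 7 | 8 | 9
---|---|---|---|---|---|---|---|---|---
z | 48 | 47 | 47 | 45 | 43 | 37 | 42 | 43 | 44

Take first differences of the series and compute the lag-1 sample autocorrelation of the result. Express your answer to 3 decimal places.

-0.146

First differences Δz: -1, 0, -2, -2, -6, 5, 1, 1
Mean of differences = -0.5000
Numerator Σ(Δz_t−Δz̄)(Δz_{t+1}−Δz̄) = -10.2500
Denominator Σ(Δz_t−Δz̄)² = 70.0000
r_1(Δz) = -10.2500 / 70.0000 = -0.146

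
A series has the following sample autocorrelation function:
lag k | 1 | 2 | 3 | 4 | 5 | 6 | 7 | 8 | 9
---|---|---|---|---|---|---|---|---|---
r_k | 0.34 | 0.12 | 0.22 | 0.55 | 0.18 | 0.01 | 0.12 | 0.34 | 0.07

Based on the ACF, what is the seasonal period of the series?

4

The largest autocorrelation is r_4 = 0.55; the remaining lags stay at or below 0.34. The elevated value at lag 1 (0.34), dropping to 0.12 at lag 2, reflects decaying short-term dependence rather than seasonality.
The dominant spike at lag 4 indicates a seasonal period of 4.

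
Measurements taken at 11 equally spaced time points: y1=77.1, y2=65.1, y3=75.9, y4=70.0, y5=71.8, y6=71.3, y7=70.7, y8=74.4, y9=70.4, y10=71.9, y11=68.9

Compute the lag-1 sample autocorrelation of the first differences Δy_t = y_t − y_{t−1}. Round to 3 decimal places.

First differences Δy: -12.0, 10.8, -5.9, 1.8, -0.5, -0.6, 3.7, -4.0, 1.5, -3.0
Mean of differences = -0.8200
Numerator Σ(Δy_t−Δȳ)(Δy_{t+1}−Δȳ) = -227.1564
Denominator Σ(Δy_t−Δȳ)² = 333.5160
r_1(Δy) = -227.1564 / 333.5160 = -0.681

-0.681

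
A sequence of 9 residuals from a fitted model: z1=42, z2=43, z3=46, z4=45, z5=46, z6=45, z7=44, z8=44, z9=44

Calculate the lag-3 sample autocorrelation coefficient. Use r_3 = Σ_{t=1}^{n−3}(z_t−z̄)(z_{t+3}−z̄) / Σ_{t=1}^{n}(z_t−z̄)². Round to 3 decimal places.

-0.262

Mean z̄ = (42 + 43 + 46 + 45 + 46 + 45 + 44 + 44 + 44)/9 = 44.3333
Σ(z_t−z̄)(z_{t+3}−z̄) = (-1.5556) + (-2.2222) + (1.1111) + (-0.2222) + (-0.5556) + (-0.2222) = -3.6667
Denominator Σ(z_t−z̄)² = 14.0000
r_3 = -3.6667 / 14.0000 = -0.262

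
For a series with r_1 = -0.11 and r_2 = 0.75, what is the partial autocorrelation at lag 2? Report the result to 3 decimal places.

φ_{22} = (r_2 − r_1²) / (1 − r_1²)
r_1² = (-0.11)² = 0.0121
Numerator = 0.75 − 0.0121 = 0.7379; denominator = 1 − 0.0121 = 0.9879
φ_{22} = 0.7379 / 0.9879 = 0.747

0.747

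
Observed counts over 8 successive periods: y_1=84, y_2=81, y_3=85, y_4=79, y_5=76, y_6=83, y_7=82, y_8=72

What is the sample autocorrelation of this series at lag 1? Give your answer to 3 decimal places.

Mean ȳ = (84 + 81 + 85 + 79 + 76 + 83 + 82 + 72)/8 = 80.2500
Deviations from mean: 3.7500, 0.7500, 4.7500, -1.2500, -4.2500, 2.7500, 1.7500, -8.2500
Numerator Σ_{t=1}^{7}(y_t−ȳ)(y_{t+1}−ȳ) = -15.5625
Denominator Σ(y_t−ȳ)² = 135.5000
r_1 = -15.5625 / 135.5000 = -0.115

-0.115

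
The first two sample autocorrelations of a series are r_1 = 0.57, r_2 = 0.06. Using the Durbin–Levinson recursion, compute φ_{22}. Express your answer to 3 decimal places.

-0.392

φ_{22} = (r_2 − r_1²) / (1 − r_1²)
r_1² = (0.57)² = 0.3249
Numerator = 0.06 − 0.3249 = -0.2649; denominator = 1 − 0.3249 = 0.6751
φ_{22} = -0.2649 / 0.6751 = -0.392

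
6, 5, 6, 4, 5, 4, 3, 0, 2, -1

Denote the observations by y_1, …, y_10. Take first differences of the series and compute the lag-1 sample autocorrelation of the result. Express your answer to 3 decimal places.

First differences Δy: -1, 1, -2, 1, -1, -1, -3, 2, -3
Mean of differences = -0.7778
Numerator Σ(Δy_t−Δȳ)(Δy_{t+1}−Δȳ) = -16.9383
Denominator Σ(Δy_t−Δȳ)² = 25.5556
r_1(Δy) = -16.9383 / 25.5556 = -0.663

-0.663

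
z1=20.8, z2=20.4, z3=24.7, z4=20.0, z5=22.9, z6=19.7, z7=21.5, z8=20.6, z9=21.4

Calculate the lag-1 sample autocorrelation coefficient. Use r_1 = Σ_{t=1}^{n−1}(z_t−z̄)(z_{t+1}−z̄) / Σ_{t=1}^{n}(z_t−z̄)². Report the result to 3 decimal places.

Mean z̄ = (20.8 + 20.4 + 24.7 + 20.0 + 22.9 + 19.7 + 21.5 + 20.6 + 21.4)/9 = 21.3333
Numerator Σ_{t=1}^{8}(z_t−z̄)(z_{t+1}−z̄) = -12.2244
Denominator Σ(z_t−z̄)² = 19.9600
r_1 = -12.2244 / 19.9600 = -0.612

-0.612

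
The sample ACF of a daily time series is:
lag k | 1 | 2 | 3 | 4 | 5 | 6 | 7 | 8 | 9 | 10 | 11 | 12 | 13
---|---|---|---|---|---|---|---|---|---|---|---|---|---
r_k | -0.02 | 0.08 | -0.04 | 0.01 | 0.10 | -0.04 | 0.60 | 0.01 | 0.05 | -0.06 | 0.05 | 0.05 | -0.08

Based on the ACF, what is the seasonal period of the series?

7

The largest autocorrelation is r_7 = 0.60; the remaining lags stay at or below 0.10.
The dominant spike at lag 7 indicates a seasonal period of 7.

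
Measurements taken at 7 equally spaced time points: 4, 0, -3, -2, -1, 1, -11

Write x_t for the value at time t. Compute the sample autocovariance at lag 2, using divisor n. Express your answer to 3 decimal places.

-2.309

Mean x̄ = (4 + 0 − 3 − 2 − 1 + 1 − 11)/7 = -1.7143
Deviations: 5.7143, 1.7143, -1.2857, -0.2857, 0.7143, 2.7143, -9.2857
Σ_{t=1}^{5}(x_t−x̄)(x_{t+2}−x̄) = -16.1633
γ_2 = -16.1633 / 7 = -2.309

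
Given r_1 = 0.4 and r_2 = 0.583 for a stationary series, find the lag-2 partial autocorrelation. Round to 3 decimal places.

0.504

φ_{22} = (r_2 − r_1²) / (1 − r_1²)
r_1² = (0.4)² = 0.16
Numerator = 0.583 − 0.1600 = 0.4230; denominator = 1 − 0.1600 = 0.8400
φ_{22} = 0.4230 / 0.8400 = 0.504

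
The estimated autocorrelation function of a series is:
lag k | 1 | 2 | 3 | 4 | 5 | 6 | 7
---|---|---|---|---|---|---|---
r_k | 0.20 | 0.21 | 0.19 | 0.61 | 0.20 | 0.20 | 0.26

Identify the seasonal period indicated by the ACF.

The largest autocorrelation is r_4 = 0.61; the remaining lags stay at or below 0.26.
The dominant spike at lag 4 indicates a seasonal period of 4.

4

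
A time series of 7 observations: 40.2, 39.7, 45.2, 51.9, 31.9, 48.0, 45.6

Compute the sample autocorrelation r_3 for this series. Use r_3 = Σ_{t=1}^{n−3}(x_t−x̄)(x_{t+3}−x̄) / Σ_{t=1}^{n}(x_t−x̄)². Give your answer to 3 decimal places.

Mean x̄ = (40.2 + 39.7 + 45.2 + 51.9 + 31.9 + 48.0 + 45.6)/7 = 43.2143
Deviations from mean: -3.0143, -3.5143, 1.9857, 8.6857, -11.3143, 4.7857, 2.3857
Σ(x_t−x̄)(x_{t+3}−x̄) = (-26.1812) + (39.7616) + (9.5031) + (20.7216) = 43.8051
Denominator Σ(x_t−x̄)² = 257.4286
r_3 = 43.8051 / 257.4286 = 0.170

0.170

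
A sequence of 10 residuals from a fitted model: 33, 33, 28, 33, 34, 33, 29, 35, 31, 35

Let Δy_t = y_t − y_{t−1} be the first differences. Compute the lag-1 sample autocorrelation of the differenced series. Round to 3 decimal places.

First differences Δy: 0, -5, 5, 1, -1, -4, 6, -4, 4
Mean of differences = 0.2222
Numerator Σ(Δy_t−Δȳ)(Δy_{t+1}−Δȳ) = -80.6049
Denominator Σ(Δy_t−Δȳ)² = 135.5556
r_1(Δy) = -80.6049 / 135.5556 = -0.595

-0.595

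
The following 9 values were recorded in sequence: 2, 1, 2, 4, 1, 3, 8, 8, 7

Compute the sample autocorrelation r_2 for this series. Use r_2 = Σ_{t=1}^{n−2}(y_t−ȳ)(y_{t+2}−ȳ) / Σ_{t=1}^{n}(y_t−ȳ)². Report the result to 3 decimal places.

0.088

Mean ȳ = (2 + 1 + 2 + 4 + 1 + 3 + 8 + 8 + 7)/9 = 4.0000
Σ(y_t−ȳ)(y_{t+2}−ȳ) = (4.0000) + (0.0000) + (6.0000) + (0.0000) + (-12.0000) + (-4.0000) + (12.0000) = 6.0000
Denominator Σ(y_t−ȳ)² = 68.0000
r_2 = 6.0000 / 68.0000 = 0.088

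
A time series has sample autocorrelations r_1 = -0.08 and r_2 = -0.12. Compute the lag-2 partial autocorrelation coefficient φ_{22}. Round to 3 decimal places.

-0.127

φ_{22} = (r_2 − r_1²) / (1 − r_1²)
r_1² = (-0.08)² = 0.0064
Numerator = -0.12 − 0.0064 = -0.1264; denominator = 1 − 0.0064 = 0.9936
φ_{22} = -0.1264 / 0.9936 = -0.127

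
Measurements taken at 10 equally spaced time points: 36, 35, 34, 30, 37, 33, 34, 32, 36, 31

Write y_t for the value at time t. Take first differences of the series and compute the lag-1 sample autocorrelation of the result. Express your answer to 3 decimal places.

First differences Δy: -1, -1, -4, 7, -4, 1, -2, 4, -5
Mean of differences = -0.5556
Numerator Σ(Δy_t−Δȳ)(Δy_{t+1}−Δȳ) = -84.7531
Denominator Σ(Δy_t−Δȳ)² = 126.2222
r_1(Δy) = -84.7531 / 126.2222 = -0.671

-0.671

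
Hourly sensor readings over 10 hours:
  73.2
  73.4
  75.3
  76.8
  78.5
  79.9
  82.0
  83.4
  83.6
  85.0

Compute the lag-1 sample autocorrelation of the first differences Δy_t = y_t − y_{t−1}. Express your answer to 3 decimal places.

First differences Δy: 0.2, 1.9, 1.5, 1.7, 1.4, 2.1, 1.4, 0.2, 1.4
Mean of differences = 1.3111
Numerator Σ(Δy_t−Δȳ)(Δy_{t+1}−Δȳ) = -0.4923
Denominator Σ(Δy_t−Δȳ)² = 3.6489
r_1(Δy) = -0.4923 / 3.6489 = -0.135

-0.135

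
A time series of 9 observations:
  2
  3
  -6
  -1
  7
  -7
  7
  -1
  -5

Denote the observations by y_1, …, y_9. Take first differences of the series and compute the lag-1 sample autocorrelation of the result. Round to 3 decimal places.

First differences Δy: 1, -9, 5, 8, -14, 14, -8, -4
Mean of differences = -0.8750
Numerator Σ(Δy_t−Δȳ)(Δy_{t+1}−Δȳ) = -406.2656
Denominator Σ(Δy_t−Δȳ)² = 636.8750
r_1(Δy) = -406.2656 / 636.8750 = -0.638

-0.638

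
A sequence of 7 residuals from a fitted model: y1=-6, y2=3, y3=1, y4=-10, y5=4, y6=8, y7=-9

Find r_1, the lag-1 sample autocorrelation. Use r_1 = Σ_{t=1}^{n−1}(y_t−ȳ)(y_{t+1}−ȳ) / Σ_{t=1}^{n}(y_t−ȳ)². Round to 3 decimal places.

Mean ȳ = (-6 + 3 + 1 − 10 + 4 + 8 − 9)/7 = -1.2857
Numerator Σ_{t=1}^{6}(y_t−ȳ)(y_{t+1}−ȳ) = -98.9388
Denominator Σ(y_t−ȳ)² = 295.4286
r_1 = -98.9388 / 295.4286 = -0.335

-0.335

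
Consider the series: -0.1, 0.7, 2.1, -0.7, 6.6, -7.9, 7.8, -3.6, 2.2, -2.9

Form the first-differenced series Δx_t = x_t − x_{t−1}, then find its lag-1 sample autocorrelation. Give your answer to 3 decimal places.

-0.890

First differences Δx: 0.8, 1.4, -2.8, 7.3, -14.5, 15.7, -11.4, 5.8, -5.1
Mean of differences = -0.3111
Numerator Σ(Δx_t−Δx̄)(Δx_{t+1}−Δx̄) = -631.0501
Denominator Σ(Δx_t−Δx̄)² = 709.2089
r_1(Δx) = -631.0501 / 709.2089 = -0.890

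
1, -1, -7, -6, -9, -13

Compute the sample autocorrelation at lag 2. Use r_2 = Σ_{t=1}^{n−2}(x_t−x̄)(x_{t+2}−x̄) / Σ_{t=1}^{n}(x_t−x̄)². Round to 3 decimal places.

Mean x̄ = (1 − 1 − 7 − 6 − 9 − 13)/6 = -5.8333
Numerator Σ_{t=1}^{4}(x_t−x̄)(x_{t+2}−x̄) = -3.8889
Denominator Σ(x_t−x̄)² = 132.8333
r_2 = -3.8889 / 132.8333 = -0.029

-0.029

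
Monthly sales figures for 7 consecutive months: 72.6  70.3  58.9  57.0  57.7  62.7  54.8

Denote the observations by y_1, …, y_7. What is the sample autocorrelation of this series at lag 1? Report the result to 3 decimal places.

Mean ȳ = (72.6 + 70.3 + 58.9 + 57.0 + 57.7 + 62.7 + 54.8)/7 = 62.0000
Deviations from mean: 10.6000, 8.3000, -3.1000, -5.0000, -4.3000, 0.7000, -7.2000
Σ(y_t−ȳ)(y_{t+1}−ȳ) = (87.9800) + (-25.7300) + (15.5000) + (21.5000) + (-3.0100) + (-5.0400) = 91.2000
Denominator Σ(y_t−ȳ)² = 286.6800
r_1 = 91.2000 / 286.6800 = 0.318

0.318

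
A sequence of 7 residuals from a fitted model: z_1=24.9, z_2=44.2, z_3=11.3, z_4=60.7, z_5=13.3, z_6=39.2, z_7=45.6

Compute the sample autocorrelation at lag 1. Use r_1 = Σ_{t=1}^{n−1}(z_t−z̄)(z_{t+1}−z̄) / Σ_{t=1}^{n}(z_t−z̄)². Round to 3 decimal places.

-0.763

Mean z̄ = (24.9 + 44.2 + 11.3 + 60.7 + 13.3 + 39.2 + 45.6)/7 = 34.1714
Deviations from mean: -9.2714, 10.0286, -22.8714, 26.5286, -20.8714, 5.0286, 11.4286
Σ(z_t−z̄)(z_{t+1}−z̄) = (-92.9792) + (-229.3678) + (-606.7463) + (-553.6892) + (-104.9535) + (57.4694) = -1530.2665
Denominator Σ(z_t−z̄)² = 2004.9143
r_1 = -1530.2665 / 2004.9143 = -0.763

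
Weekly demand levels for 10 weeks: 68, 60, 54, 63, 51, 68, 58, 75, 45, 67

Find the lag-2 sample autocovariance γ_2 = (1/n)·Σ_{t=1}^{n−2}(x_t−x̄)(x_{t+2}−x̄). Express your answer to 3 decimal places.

Mean x̄ = (68 + 60 + 54 + 63 + 51 + 68 + 58 + 75 + 45 + 67)/10 = 60.9000
Σ_{t=1}^{8}(x_t−x̄)(x_{t+2}−x̄) = 293.2800
γ_2 = 293.2800 / 10 = 29.328

29.328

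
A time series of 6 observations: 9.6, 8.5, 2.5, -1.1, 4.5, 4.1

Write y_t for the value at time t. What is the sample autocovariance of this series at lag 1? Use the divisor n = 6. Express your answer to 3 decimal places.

4.038

Mean ȳ = (9.6 + 8.5 + 2.5 − 1.1 + 4.5 + 4.1)/6 = 4.6833
Σ_{t=1}^{5}(y_t−ȳ)(y_{t+1}−ȳ) = 24.2264
γ_1 = 24.2264 / 6 = 4.038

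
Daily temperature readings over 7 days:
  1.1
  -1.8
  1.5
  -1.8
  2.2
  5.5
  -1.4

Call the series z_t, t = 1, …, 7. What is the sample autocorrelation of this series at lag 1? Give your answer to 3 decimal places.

-0.273

Mean z̄ = (1.1 − 1.8 + 1.5 − 1.8 + 2.2 + 5.5 − 1.4)/7 = 0.7571
Deviations from mean: 0.3429, -2.5571, 0.7429, -2.5571, 1.4429, 4.7429, -2.1571
Σ(z_t−z̄)(z_{t+1}−z̄) = (-0.8767) + (-1.8996) + (-1.8996) + (-3.6896) + (6.8433) + (-10.2310) = -11.7533
Denominator Σ(z_t−z̄)² = 42.9771
r_1 = -11.7533 / 42.9771 = -0.273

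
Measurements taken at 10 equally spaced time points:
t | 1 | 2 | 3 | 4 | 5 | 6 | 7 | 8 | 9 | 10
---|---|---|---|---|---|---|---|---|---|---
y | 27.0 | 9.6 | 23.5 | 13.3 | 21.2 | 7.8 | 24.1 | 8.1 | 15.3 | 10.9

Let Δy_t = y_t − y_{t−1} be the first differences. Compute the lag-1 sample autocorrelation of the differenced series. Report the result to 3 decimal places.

-0.846

First differences Δy: -17.4, 13.9, -10.2, 7.9, -13.4, 16.3, -16.0, 7.2, -4.4
Mean of differences = -1.7889
Numerator Σ(Δy_t−Δȳ)(Δy_{t+1}−Δȳ) = -1189.1835
Denominator Σ(Δy_t−Δȳ)² = 1406.0689
r_1(Δy) = -1189.1835 / 1406.0689 = -0.846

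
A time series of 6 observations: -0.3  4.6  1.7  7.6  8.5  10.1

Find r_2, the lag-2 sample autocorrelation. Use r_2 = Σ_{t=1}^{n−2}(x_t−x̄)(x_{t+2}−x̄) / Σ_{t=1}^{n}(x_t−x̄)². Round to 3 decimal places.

Mean x̄ = (-0.3 + 4.6 + 1.7 + 7.6 + 8.5 + 10.1)/6 = 5.3667
Numerator Σ_{t=1}^{4}(x_t−x̄)(x_{t+2}−x̄) = 18.1478
Denominator Σ(x_t−x̄)² = 83.3533
r_2 = 18.1478 / 83.3533 = 0.218

0.218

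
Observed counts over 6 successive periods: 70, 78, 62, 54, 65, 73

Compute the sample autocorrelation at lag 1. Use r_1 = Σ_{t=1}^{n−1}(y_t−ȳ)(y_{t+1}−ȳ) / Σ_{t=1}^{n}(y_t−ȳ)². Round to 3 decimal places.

Mean ȳ = (70 + 78 + 62 + 54 + 65 + 73)/6 = 67.0000
Deviations from mean: 3.0000, 11.0000, -5.0000, -13.0000, -2.0000, 6.0000
Numerator Σ_{t=1}^{5}(y_t−ȳ)(y_{t+1}−ȳ) = 57.0000
Denominator Σ(y_t−ȳ)² = 364.0000
r_1 = 57.0000 / 364.0000 = 0.157

0.157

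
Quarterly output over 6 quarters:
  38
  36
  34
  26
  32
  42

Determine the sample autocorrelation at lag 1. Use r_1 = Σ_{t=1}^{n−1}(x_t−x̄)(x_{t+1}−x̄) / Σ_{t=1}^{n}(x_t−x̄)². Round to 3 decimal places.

Mean x̄ = (38 + 36 + 34 + 26 + 32 + 42)/6 = 34.6667
Deviations from mean: 3.3333, 1.3333, -0.6667, -8.6667, -2.6667, 7.3333
Σ(x_t−x̄)(x_{t+1}−x̄) = (4.4444) + (-0.8889) + (5.7778) + (23.1111) + (-19.5556) = 12.8889
Denominator Σ(x_t−x̄)² = 149.3333
r_1 = 12.8889 / 149.3333 = 0.086

0.086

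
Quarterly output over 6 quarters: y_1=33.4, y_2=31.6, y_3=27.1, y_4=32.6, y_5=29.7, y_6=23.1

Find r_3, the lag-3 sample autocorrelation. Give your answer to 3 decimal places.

0.367

Mean ȳ = (33.4 + 31.6 + 27.1 + 32.6 + 29.7 + 23.1)/6 = 29.5833
Deviations from mean: 3.8167, 2.0167, -2.4833, 3.0167, 0.1167, -6.4833
Numerator Σ_{t=1}^{3}(y_t−ȳ)(y_{t+3}−ȳ) = 27.8492
Denominator Σ(y_t−ȳ)² = 75.9483
r_3 = 27.8492 / 75.9483 = 0.367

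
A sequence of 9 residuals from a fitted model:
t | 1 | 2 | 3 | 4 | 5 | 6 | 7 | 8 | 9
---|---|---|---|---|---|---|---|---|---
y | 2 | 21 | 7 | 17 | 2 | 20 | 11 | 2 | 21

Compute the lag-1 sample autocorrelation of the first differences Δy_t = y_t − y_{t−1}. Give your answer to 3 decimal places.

-0.617

First differences Δy: 19, -14, 10, -15, 18, -9, -9, 19
Mean of differences = 2.3750
Numerator Σ(Δy_t−Δȳ)(Δy_{t+1}−Δȳ) = -1038.5156
Denominator Σ(Δy_t−Δȳ)² = 1683.8750
r_1(Δy) = -1038.5156 / 1683.8750 = -0.617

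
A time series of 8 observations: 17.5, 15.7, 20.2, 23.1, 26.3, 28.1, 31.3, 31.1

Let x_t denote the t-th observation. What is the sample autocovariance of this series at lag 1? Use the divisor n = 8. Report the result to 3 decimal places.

Mean x̄ = (17.5 + 15.7 + 20.2 + 23.1 + 26.3 + 28.1 + 31.3 + 31.1)/8 = 24.1625
Σ_{t=1}^{7}(x_t−x̄)(x_{t+1}−x̄) = 177.8898
γ_1 = 177.8898 / 8 = 22.236

22.236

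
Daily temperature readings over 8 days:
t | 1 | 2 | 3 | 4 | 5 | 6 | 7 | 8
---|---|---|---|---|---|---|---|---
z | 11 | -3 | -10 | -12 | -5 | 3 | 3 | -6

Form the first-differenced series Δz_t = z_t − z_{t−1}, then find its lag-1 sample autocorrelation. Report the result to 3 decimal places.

0.405

First differences Δz: -14, -7, -2, 7, 8, 0, -9
Mean of differences = -2.4286
Numerator Σ(Δz_t−Δz̄)(Δz_{t+1}−Δz̄) = 162.6735
Denominator Σ(Δz_t−Δz̄)² = 401.7143
r_1(Δz) = 162.6735 / 401.7143 = 0.405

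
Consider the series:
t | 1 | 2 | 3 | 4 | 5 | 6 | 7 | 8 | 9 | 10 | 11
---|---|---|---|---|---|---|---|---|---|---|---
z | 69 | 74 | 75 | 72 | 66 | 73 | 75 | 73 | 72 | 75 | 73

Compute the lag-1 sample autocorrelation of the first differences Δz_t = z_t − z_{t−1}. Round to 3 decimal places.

-0.139

First differences Δz: 5, 1, -3, -6, 7, 2, -2, -1, 3, -2
Mean of differences = 0.4000
Numerator Σ(Δz_t−Δz̄)(Δz_{t+1}−Δz̄) = -19.5600
Denominator Σ(Δz_t−Δz̄)² = 140.4000
r_1(Δz) = -19.5600 / 140.4000 = -0.139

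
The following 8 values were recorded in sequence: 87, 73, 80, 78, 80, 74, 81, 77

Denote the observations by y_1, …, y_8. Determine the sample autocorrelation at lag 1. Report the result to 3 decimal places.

-0.569

Mean ȳ = (87 + 73 + 80 + 78 + 80 + 74 + 81 + 77)/8 = 78.7500
Deviations from mean: 8.2500, -5.7500, 1.2500, -0.7500, 1.2500, -4.7500, 2.2500, -1.7500
Σ(y_t−ȳ)(y_{t+1}−ȳ) = (-47.4375) + (-7.1875) + (-0.9375) + (-0.9375) + (-5.9375) + (-10.6875) + (-3.9375) = -77.0625
Denominator Σ(y_t−ȳ)² = 135.5000
r_1 = -77.0625 / 135.5000 = -0.569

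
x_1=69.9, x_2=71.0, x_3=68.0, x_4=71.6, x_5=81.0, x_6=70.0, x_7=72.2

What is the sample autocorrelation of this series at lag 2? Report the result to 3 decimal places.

Mean x̄ = (69.9 + 71.0 + 68.0 + 71.6 + 81.0 + 70.0 + 72.2)/7 = 71.9571
Σ(x_t−x̄)(x_{t+2}−x̄) = (8.1404) + (0.3418) + (-35.7839) + (0.6990) + (2.1961) = -24.4065
Denominator Σ(x_t−x̄)² = 106.5971
r_2 = -24.4065 / 106.5971 = -0.229

-0.229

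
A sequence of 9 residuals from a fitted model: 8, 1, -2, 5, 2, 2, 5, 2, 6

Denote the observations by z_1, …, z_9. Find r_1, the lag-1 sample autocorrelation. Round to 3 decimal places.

Mean z̄ = (8 + 1 − 2 + 5 + 2 + 2 + 5 + 2 + 6)/9 = 3.2222
Numerator Σ_{t=1}^{8}(z_t−z̄)(z_{t+1}−z̄) = -16.7160
Denominator Σ(z_t−z̄)² = 73.5556
r_1 = -16.7160 / 73.5556 = -0.227

-0.227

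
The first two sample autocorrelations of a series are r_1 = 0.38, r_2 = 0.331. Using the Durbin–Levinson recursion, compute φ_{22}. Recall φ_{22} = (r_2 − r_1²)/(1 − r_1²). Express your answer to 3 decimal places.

0.218

φ_{22} = (r_2 − r_1²) / (1 − r_1²)
r_1² = (0.38)² = 0.1444
Numerator = 0.331 − 0.1444 = 0.1866; denominator = 1 − 0.1444 = 0.8556
φ_{22} = 0.1866 / 0.8556 = 0.218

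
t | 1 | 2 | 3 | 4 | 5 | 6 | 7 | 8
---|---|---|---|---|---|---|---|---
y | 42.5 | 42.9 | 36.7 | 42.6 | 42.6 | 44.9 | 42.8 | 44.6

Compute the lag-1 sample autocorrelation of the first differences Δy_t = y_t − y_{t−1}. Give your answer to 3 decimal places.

-0.557

First differences Δy: 0.4, -6.2, 5.9, 0.0, 2.3, -2.1, 1.8
Mean of differences = 0.3000
Numerator Σ(Δy_t−Δȳ)(Δy_{t+1}−Δȳ) = -47.7300
Denominator Σ(Δy_t−Δȳ)² = 85.7200
r_1(Δy) = -47.7300 / 85.7200 = -0.557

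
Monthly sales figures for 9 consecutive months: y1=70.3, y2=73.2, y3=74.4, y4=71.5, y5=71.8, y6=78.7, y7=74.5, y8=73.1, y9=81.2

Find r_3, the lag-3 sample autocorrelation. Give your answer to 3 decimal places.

0.473

Mean ȳ = (70.3 + 73.2 + 74.4 + 71.5 + 71.8 + 78.7 + 74.5 + 73.1 + 81.2)/9 = 74.3000
Σ(y_t−ȳ)(y_{t+3}−ȳ) = (11.2000) + (2.7500) + (0.4400) + (-0.5600) + (3.0000) + (30.3600) = 47.1900
Denominator Σ(y_t−ȳ)² = 99.7600
r_3 = 47.1900 / 99.7600 = 0.473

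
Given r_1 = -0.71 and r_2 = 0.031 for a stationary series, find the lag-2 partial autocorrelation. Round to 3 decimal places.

-0.954

φ_{22} = (r_2 − r_1²) / (1 − r_1²)
r_1² = (-0.71)² = 0.5041
Numerator = 0.031 − 0.5041 = -0.4731; denominator = 1 − 0.5041 = 0.4959
φ_{22} = -0.4731 / 0.4959 = -0.954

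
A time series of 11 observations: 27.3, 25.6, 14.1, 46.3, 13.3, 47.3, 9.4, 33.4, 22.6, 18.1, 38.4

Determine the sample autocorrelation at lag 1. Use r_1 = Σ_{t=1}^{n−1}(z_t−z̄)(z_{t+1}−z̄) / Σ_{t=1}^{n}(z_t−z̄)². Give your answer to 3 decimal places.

-0.777

Mean z̄ = (27.3 + 25.6 + 14.1 + 46.3 + 13.3 + 47.3 + 9.4 + 33.4 + 22.6 + 18.1 + 38.4)/11 = 26.8909
Numerator Σ_{t=1}^{10}(z_t−z̄)(z_{t+1}−z̄) = -1335.6492
Denominator Σ(z_t−z̄)² = 1719.8491
r_1 = -1335.6492 / 1719.8491 = -0.777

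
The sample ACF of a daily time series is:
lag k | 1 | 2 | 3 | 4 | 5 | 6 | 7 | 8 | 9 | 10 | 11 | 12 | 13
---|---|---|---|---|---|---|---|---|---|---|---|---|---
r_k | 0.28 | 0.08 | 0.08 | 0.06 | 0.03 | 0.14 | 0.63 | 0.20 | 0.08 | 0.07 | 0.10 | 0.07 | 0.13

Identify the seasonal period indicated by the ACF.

The largest autocorrelation is r_7 = 0.63; the remaining lags stay at or below 0.28. The elevated value at lag 1 (0.28), dropping to 0.08 at lag 2, reflects decaying short-term dependence rather than seasonality.
The dominant spike at lag 7 indicates a seasonal period of 7.

7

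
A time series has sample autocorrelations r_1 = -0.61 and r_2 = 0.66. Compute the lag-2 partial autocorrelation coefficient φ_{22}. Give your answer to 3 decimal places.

φ_{22} = (r_2 − r_1²) / (1 − r_1²)
r_1² = (-0.61)² = 0.3721
Numerator = 0.66 − 0.3721 = 0.2879; denominator = 1 − 0.3721 = 0.6279
φ_{22} = 0.2879 / 0.6279 = 0.459

0.459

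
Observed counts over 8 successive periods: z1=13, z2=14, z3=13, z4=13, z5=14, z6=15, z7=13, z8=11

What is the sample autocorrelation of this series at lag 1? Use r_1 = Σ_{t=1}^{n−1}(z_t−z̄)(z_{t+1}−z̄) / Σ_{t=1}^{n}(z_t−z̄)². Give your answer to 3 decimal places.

0.099

Mean z̄ = (13 + 14 + 13 + 13 + 14 + 15 + 13 + 11)/8 = 13.2500
Numerator Σ_{t=1}^{7}(z_t−z̄)(z_{t+1}−z̄) = 0.9375
Denominator Σ(z_t−z̄)² = 9.5000
r_1 = 0.9375 / 9.5000 = 0.099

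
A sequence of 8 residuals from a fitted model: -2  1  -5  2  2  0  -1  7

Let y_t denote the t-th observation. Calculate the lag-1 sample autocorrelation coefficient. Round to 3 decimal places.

-0.230

Mean ȳ = (-2 + 1 − 5 + 2 + 2 + 0 − 1 + 7)/8 = 0.5000
Deviations from mean: -2.5000, 0.5000, -5.5000, 1.5000, 1.5000, -0.5000, -1.5000, 6.5000
Σ(y_t−ȳ)(y_{t+1}−ȳ) = (-1.2500) + (-2.7500) + (-8.2500) + (2.2500) + (-0.7500) + (0.7500) + (-9.7500) = -19.7500
Denominator Σ(y_t−ȳ)² = 86.0000
r_1 = -19.7500 / 86.0000 = -0.230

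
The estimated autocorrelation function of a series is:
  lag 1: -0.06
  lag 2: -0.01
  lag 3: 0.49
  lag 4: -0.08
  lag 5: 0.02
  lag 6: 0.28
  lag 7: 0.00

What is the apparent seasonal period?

The largest autocorrelation is r_3 = 0.49, with a weaker echo at lag 6 (0.28); the remaining lags stay at or below 0.02.
The dominant spike at lag 3 indicates a seasonal period of 3.

3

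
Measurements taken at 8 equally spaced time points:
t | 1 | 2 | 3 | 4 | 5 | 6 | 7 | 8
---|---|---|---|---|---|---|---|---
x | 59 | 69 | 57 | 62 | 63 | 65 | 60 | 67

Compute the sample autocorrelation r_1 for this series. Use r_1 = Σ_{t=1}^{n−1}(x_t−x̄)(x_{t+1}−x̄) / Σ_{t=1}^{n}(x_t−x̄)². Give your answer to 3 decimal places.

-0.618

Mean x̄ = (59 + 69 + 57 + 62 + 63 + 65 + 60 + 67)/8 = 62.7500
Deviations from mean: -3.7500, 6.2500, -5.7500, -0.7500, 0.2500, 2.2500, -2.7500, 4.2500
Numerator Σ_{t=1}^{7}(x_t−x̄)(x_{t+1}−x̄) = -72.5625
Denominator Σ(x_t−x̄)² = 117.5000
r_1 = -72.5625 / 117.5000 = -0.618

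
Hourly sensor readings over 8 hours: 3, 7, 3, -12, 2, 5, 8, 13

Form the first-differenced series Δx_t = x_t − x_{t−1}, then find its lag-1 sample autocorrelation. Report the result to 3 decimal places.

-0.215

First differences Δx: 4, -4, -15, 14, 3, 3, 5
Mean of differences = 1.4286
Numerator Σ(Δx_t−Δx̄)(Δx_{t+1}−Δx̄) = -103.4694
Denominator Σ(Δx_t−Δx̄)² = 481.7143
r_1(Δx) = -103.4694 / 481.7143 = -0.215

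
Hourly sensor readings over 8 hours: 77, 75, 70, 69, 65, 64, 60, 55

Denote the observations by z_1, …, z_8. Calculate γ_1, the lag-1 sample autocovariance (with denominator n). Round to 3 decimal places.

Mean z̄ = (77 + 75 + 70 + 69 + 65 + 64 + 60 + 55)/8 = 66.8750
Σ_{t=1}^{7}(z_t−z̄)(z_{t+1}−z̄) = 217.1094
γ_1 = 217.1094 / 8 = 27.139

27.139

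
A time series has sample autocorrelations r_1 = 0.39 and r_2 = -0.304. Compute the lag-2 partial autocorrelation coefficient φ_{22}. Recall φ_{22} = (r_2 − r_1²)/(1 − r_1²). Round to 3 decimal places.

-0.538

φ_{22} = (r_2 − r_1²) / (1 − r_1²)
r_1² = (0.39)² = 0.1521
Numerator = -0.304 − 0.1521 = -0.4561; denominator = 1 − 0.1521 = 0.8479
φ_{22} = -0.4561 / 0.8479 = -0.538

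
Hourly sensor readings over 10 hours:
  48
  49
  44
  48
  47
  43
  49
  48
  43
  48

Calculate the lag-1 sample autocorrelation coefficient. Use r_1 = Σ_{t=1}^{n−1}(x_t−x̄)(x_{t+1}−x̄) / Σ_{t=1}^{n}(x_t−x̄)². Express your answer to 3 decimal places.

-0.434

Mean x̄ = (48 + 49 + 44 + 48 + 47 + 43 + 49 + 48 + 43 + 48)/10 = 46.7000
Numerator Σ_{t=1}^{9}(x_t−x̄)(x_{t+1}−x̄) = -22.5900
Denominator Σ(x_t−x̄)² = 52.1000
r_1 = -22.5900 / 52.1000 = -0.434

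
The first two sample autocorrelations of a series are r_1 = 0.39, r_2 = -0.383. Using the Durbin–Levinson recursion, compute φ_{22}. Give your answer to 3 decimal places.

-0.631

φ_{22} = (r_2 − r_1²) / (1 − r_1²)
r_1² = (0.39)² = 0.1521
Numerator = -0.383 − 0.1521 = -0.5351; denominator = 1 − 0.1521 = 0.8479
φ_{22} = -0.5351 / 0.8479 = -0.631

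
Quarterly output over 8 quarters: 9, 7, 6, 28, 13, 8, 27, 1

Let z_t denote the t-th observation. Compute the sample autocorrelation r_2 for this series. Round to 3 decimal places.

-0.110

Mean z̄ = (9 + 7 + 6 + 28 + 13 + 8 + 27 + 1)/8 = 12.3750
Deviations from mean: -3.3750, -5.3750, -6.3750, 15.6250, 0.6250, -4.3750, 14.6250, -11.3750
Numerator Σ_{t=1}^{6}(z_t−z̄)(z_{t+2}−z̄) = -75.9063
Denominator Σ(z_t−z̄)² = 687.8750
r_2 = -75.9063 / 687.8750 = -0.110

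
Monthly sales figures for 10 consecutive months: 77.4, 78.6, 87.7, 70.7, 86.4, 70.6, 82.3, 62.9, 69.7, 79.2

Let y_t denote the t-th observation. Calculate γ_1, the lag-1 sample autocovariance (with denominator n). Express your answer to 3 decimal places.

-19.421

Mean ȳ = (77.4 + 78.6 + 87.7 + 70.7 + 86.4 + 70.6 + 82.3 + 62.9 + 69.7 + 79.2)/10 = 76.5500
Σ_{t=1}^{9}(y_t−ȳ)(y_{t+1}−ȳ) = -194.2075
γ_1 = -194.2075 / 10 = -19.421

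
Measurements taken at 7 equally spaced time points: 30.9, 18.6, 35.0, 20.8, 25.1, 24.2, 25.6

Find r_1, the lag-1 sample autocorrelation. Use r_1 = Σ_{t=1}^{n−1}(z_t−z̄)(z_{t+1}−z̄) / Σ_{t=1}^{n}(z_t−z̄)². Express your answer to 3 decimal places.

-0.757

Mean z̄ = (30.9 + 18.6 + 35.0 + 20.8 + 25.1 + 24.2 + 25.6)/7 = 25.7429
Deviations from mean: 5.1571, -7.1429, 9.2571, -4.9429, -0.6429, -1.5429, -0.1429
Σ(z_t−z̄)(z_{t+1}−z̄) = (-36.8367) + (-66.1224) + (-45.7567) + (3.1776) + (0.9918) + (0.2204) = -144.3261
Denominator Σ(z_t−z̄)² = 190.5571
r_1 = -144.3261 / 190.5571 = -0.757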